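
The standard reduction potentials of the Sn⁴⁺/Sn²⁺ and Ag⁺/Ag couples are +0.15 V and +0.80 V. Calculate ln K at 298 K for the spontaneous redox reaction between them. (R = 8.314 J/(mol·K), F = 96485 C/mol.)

E°_cell = +0.80 − (+0.15) = 0.65 V, with n = 2 electrons transferred.
At equilibrium E = 0, so the Nernst equation gives ln K = nFE°/RT = (2)(96485)(0.65)/((8.314)(298)) = 50.63.

ln K = 50.6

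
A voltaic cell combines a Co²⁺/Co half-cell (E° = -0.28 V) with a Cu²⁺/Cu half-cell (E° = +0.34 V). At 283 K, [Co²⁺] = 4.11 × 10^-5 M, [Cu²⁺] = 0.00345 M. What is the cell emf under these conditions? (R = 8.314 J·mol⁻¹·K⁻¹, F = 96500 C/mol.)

0.674 V

The Cu²⁺/Cu couple has the higher reduction potential and acts as the cathode, so E°_cell = +0.34 − (-0.28) = 0.62 V.
Balancing electrons gives n = 2; the reaction quotient is Q = [Co²⁺]/[Cu²⁺] = 0.0119.
E = E° − (RT/nF) ln Q = 0.62 − (8.314×283)/(2×96500) × (-4.430) = 0.620 + 0.054 = 0.674 V.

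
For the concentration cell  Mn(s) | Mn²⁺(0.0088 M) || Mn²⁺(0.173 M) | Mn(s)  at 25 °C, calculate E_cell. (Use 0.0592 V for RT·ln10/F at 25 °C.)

0.038 V

Both half-cells are Mn²⁺/Mn, so E°_cell = 0. The concentrated side is the cathode; the cell reaction moves Mn²⁺ from high to low concentration with n = 2.
Q = [Mn²⁺]_dilute/[Mn²⁺]_conc = 0.0088/0.173 = 0.0509.
E = 0 − (0.0592/2) log Q = −(0.0592/2)(-1.294) = 0.0383 V.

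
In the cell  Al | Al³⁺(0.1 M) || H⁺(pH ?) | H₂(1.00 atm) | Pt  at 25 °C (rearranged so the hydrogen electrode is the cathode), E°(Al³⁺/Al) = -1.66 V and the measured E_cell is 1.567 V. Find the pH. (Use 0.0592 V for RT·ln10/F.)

pH = 1.90

E°_cell = 1.66 V and n = 6.
log Q = n(E° − E)/0.0592 = 6×(1.66 − 1.567)/0.0592 = 9.426.
With Q = [Al³⁺]^2·P(H₂)^3 / [H⁺]^6, solving for [H⁺] gives log[H⁺] = -1.904, so pH = 1.90.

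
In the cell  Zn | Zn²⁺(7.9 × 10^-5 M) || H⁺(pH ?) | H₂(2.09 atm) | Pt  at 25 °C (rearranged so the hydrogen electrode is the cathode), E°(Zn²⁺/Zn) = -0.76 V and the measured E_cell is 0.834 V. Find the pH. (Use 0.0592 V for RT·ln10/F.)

E°_cell = 0.76 V and n = 2.
log Q = n(E° − E)/0.0592 = 2×(0.76 − 0.834)/0.0592 = -2.500.
With Q = [Zn²⁺]·P(H₂) / [H⁺]^2, solving for [H⁺] gives log[H⁺] = -0.641, so pH = 0.64.

pH = 0.64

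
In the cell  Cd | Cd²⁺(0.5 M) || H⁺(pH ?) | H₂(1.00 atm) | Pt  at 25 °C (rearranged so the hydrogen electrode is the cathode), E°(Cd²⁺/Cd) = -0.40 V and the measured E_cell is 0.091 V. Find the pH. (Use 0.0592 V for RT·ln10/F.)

pH = 5.37

E°_cell = 0.40 V and n = 2.
log Q = n(E° − E)/0.0592 = 2×(0.40 − 0.091)/0.0592 = 10.439.
With Q = [Cd²⁺]·P(H₂) / [H⁺]^2, solving for [H⁺] gives log[H⁺] = -5.370, so pH = 5.37.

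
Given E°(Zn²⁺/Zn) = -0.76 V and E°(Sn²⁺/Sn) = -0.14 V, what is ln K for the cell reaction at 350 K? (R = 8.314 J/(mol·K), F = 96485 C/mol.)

E°_cell = -0.14 − (-0.76) = 0.62 V, with n = 2 electrons transferred.
At equilibrium E = 0, so the Nernst equation gives ln K = nFE°/RT = (2)(96485)(0.62)/((8.314)(350)) = 41.12.

ln K = 41.1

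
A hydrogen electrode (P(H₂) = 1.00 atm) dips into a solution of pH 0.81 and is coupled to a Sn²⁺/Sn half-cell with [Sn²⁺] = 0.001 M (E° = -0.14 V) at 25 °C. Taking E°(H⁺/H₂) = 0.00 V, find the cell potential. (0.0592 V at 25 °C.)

0.18 V

The hydrogen couple is the cathode, so E°_cell = 0.14 V; n = 2.
[H⁺] = 10^(−0.81) = 0.15 M, and Q = [Sn²⁺]·P(H₂) / [H⁺]^2 = 0.0417.
E = E° − (0.0592/2) log Q = 0.14 − (0.0592/2)(-1.380) = 0.181 V.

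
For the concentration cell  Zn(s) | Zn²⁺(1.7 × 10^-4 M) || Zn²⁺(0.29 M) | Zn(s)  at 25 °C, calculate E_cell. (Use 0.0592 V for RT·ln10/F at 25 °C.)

Both half-cells are Zn²⁺/Zn, so E°_cell = 0. The concentrated side is the cathode; the cell reaction moves Zn²⁺ from high to low concentration with n = 2.
Q = [Zn²⁺]_dilute/[Zn²⁺]_conc = 1.7 × 10^-4/0.29 = 5.86 × 10^-4.
E = 0 − (0.0592/2) log Q = −(0.0592/2)(-3.232) = 0.0957 V.

0.096 V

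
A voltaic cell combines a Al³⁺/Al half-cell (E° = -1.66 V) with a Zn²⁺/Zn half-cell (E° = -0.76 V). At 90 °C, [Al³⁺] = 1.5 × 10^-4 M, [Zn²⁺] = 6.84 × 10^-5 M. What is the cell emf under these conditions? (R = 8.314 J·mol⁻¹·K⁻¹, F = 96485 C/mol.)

0.842 V

The Zn²⁺/Zn couple has the higher reduction potential and acts as the cathode, so E°_cell = -0.76 − (-1.66) = 0.90 V.
Balancing electrons gives n = 6; the reaction quotient is Q = [Al³⁺]^2/[Zn²⁺]^3 = 7.03 × 10^4.
E = E° − (RT/nF) ln Q = 0.90 − (8.314×363)/(6×96485) × (11.161) = 0.900 − 0.058 = 0.842 V.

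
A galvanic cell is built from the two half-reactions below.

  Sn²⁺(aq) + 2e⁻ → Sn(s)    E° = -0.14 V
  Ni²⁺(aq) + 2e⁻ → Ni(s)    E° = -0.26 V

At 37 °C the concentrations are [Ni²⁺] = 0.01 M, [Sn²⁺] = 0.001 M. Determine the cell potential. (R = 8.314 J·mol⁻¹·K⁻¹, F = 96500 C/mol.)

The Sn²⁺/Sn couple has the higher reduction potential and acts as the cathode, so E°_cell = -0.14 − (-0.26) = 0.12 V.
Balancing electrons gives n = 2; the reaction quotient is Q = [Ni²⁺]/[Sn²⁺] = 10.0.
E = E° − (RT/nF) ln Q = 0.12 − (8.314×310)/(2×96500) × (2.303) = 0.120 − 0.031 = 0.089 V.

0.089 V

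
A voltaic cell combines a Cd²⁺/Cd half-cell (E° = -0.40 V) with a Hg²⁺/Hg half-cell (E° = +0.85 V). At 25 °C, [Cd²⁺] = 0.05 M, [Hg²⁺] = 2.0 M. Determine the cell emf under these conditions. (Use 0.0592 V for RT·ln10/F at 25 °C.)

1.30 V

The Hg²⁺/Hg couple has the higher reduction potential and acts as the cathode, so E°_cell = +0.85 − (-0.40) = 1.25 V.
Balancing electrons gives n = 2; the reaction quotient is Q = [Cd²⁺]/[Hg²⁺] = 0.0250.
At 25 °C, E = E° − (0.0592/n) log Q = 1.25 − (0.0592/2)(-1.602) = 1.250 + 0.047 = 1.297 V.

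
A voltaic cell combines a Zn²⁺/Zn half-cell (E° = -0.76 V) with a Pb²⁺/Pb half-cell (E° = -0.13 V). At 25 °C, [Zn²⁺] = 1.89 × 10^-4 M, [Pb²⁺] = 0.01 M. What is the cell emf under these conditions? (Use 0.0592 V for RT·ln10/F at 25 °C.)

0.681 V

The Pb²⁺/Pb couple has the higher reduction potential and acts as the cathode, so E°_cell = -0.13 − (-0.76) = 0.63 V.
Balancing electrons gives n = 2; the reaction quotient is Q = [Zn²⁺]/[Pb²⁺] = 0.0189.
At 25 °C, E = E° − (0.0592/n) log Q = 0.63 − (0.0592/2)(-1.724) = 0.630 + 0.051 = 0.681 V.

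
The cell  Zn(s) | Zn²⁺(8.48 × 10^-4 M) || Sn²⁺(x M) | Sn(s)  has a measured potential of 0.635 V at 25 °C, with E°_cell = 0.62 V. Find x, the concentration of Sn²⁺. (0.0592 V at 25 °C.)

0.0027 M

From the Nernst equation, log Q = n(E° − E)/0.0592 = 2(0.62 − 0.635)/0.0592 = -0.507, so Q = 0.311.
With Q = [Zn²⁺]/[Sn²⁺] and the known concentrations, [Sn²⁺] in the denominator gives [Sn²⁺] = 0.0027 M.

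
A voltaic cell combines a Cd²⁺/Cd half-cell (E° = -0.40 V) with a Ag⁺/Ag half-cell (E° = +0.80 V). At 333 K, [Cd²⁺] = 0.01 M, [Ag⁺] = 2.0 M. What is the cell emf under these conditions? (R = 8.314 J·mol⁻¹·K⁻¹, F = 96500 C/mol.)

The Ag⁺/Ag couple has the higher reduction potential and acts as the cathode, so E°_cell = +0.80 − (-0.40) = 1.20 V.
Balancing electrons gives n = 2; the reaction quotient is Q = [Cd²⁺]/[Ag⁺]^2 = 0.00250.
E = E° − (RT/nF) ln Q = 1.20 − (8.314×333)/(2×96500) × (-5.991) = 1.200 + 0.086 = 1.286 V.

1.29 V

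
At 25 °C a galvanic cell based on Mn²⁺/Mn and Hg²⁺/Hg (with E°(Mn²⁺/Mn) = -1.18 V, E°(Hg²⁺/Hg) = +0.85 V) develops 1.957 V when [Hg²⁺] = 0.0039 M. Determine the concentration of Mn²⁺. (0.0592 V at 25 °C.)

From the Nernst equation, log Q = n(E° − E)/0.0592 = 2(2.03 − 1.957)/0.0592 = 2.466, so Q = 293.
With Q = [Mn²⁺]/[Hg²⁺] and the known concentrations, [Mn²⁺] in the numerator gives [Mn²⁺] = 1.1 M.

1.1 M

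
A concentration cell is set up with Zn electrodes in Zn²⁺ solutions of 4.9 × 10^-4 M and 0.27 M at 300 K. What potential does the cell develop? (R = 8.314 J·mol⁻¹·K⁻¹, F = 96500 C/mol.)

0.082 V

Both half-cells are Zn²⁺/Zn, so E°_cell = 0. The concentrated side is the cathode; the cell reaction moves Zn²⁺ from high to low concentration with n = 2.
Q = [Zn²⁺]_dilute/[Zn²⁺]_conc = 4.9 × 10^-4/0.27 = 0.00181.
E = 0 − (RT/nF) ln Q = −((8.314×300)/(2×96500))(-6.312) = 0.0816 V.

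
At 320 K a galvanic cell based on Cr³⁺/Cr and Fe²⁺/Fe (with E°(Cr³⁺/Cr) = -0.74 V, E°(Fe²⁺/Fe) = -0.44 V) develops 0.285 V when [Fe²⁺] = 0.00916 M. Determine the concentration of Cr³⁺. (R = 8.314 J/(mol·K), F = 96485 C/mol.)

From the Nernst equation, ln Q = nF(E° − E)/RT = 6×96485×(0.30 − 0.285)/(8.314×320) = 3.264, so Q = 26.2.
With Q = [Cr³⁺]^2/[Fe²⁺]^3 and the known concentrations, [Cr³⁺]^2 in the numerator gives [Cr³⁺] = 0.0045 M.

0.0045 M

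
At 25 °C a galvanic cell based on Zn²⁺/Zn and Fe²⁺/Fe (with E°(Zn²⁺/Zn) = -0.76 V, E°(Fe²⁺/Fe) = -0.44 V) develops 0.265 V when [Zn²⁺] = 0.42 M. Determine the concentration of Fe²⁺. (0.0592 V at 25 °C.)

From the Nernst equation, log Q = n(E° − E)/0.0592 = 2(0.32 − 0.265)/0.0592 = 1.858, so Q = 72.1.
With Q = [Zn²⁺]/[Fe²⁺] and the known concentrations, [Fe²⁺] in the denominator gives [Fe²⁺] = 0.0058 M.

0.0058 M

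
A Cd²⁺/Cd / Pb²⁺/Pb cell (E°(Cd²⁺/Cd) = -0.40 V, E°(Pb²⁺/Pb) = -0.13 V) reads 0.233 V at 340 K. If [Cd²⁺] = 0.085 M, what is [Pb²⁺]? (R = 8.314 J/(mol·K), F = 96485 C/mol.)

From the Nernst equation, ln Q = nF(E° − E)/RT = 2×96485×(0.27 − 0.233)/(8.314×340) = 2.526, so Q = 12.5.
With Q = [Cd²⁺]/[Pb²⁺] and the known concentrations, [Pb²⁺] in the denominator gives [Pb²⁺] = 0.0068 M.

0.0068 M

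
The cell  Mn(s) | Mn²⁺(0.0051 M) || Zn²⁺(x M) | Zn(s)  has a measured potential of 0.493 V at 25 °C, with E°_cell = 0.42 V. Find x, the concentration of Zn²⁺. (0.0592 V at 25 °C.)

1.5 M

From the Nernst equation, log Q = n(E° − E)/0.0592 = 2(0.42 − 0.493)/0.0592 = -2.466, so Q = 0.00342.
With Q = [Mn²⁺]/[Zn²⁺] and the known concentrations, [Zn²⁺] in the denominator gives [Zn²⁺] = 1.5 M.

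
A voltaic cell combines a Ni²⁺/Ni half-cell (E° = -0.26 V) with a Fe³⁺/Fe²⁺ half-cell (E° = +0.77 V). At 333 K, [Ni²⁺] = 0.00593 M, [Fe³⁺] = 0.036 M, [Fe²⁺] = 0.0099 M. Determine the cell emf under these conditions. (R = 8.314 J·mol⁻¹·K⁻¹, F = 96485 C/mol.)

1.14 V

The Fe³⁺/Fe²⁺ couple has the higher reduction potential and acts as the cathode, so E°_cell = +0.77 − (-0.26) = 1.03 V.
Balancing electrons gives n = 2; the reaction quotient is Q = [Ni²⁺]·[Fe²⁺]^2/[Fe³⁺]^2 = 4.48 × 10^-4.
E = E° − (RT/nF) ln Q = 1.03 − (8.314×333)/(2×96485) × (-7.710) = 1.030 + 0.111 = 1.141 V.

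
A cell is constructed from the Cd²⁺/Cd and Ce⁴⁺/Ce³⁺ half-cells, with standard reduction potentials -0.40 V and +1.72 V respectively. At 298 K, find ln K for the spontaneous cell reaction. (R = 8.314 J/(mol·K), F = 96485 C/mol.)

ln K = 165.1

E°_cell = +1.72 − (-0.40) = 2.12 V, with n = 2 electrons transferred.
At equilibrium E = 0, so the Nernst equation gives ln K = nFE°/RT = (2)(96485)(2.12)/((8.314)(298)) = 165.12.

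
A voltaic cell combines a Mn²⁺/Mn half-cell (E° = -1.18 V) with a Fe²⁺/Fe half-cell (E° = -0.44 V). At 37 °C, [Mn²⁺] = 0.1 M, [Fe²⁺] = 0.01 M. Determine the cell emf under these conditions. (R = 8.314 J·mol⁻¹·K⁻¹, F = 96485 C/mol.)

0.709 V

The Fe²⁺/Fe couple has the higher reduction potential and acts as the cathode, so E°_cell = -0.44 − (-1.18) = 0.74 V.
Balancing electrons gives n = 2; the reaction quotient is Q = [Mn²⁺]/[Fe²⁺] = 10.0.
E = E° − (RT/nF) ln Q = 0.74 − (8.314×310)/(2×96485) × (2.303) = 0.740 − 0.031 = 0.709 V.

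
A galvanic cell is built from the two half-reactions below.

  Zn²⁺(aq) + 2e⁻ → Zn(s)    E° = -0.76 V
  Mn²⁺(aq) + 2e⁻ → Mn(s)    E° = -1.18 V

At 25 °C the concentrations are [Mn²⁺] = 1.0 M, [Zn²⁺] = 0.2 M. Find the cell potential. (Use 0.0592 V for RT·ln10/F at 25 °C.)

The Zn²⁺/Zn couple has the higher reduction potential and acts as the cathode, so E°_cell = -0.76 − (-1.18) = 0.42 V.
Balancing electrons gives n = 2; the reaction quotient is Q = [Mn²⁺]/[Zn²⁺] = 5.00.
At 25 °C, E = E° − (0.0592/n) log Q = 0.42 − (0.0592/2)(0.699) = 0.420 − 0.021 = 0.399 V.

0.399 V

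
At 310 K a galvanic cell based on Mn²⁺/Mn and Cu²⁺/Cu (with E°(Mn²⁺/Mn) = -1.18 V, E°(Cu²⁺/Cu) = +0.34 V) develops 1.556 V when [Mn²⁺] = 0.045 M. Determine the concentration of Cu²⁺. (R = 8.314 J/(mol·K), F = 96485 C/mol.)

From the Nernst equation, ln Q = nF(E° − E)/RT = 2×96485×(1.52 − 1.556)/(8.314×310) = -2.695, so Q = 0.0675.
With Q = [Mn²⁺]/[Cu²⁺] and the known concentrations, [Cu²⁺] in the denominator gives [Cu²⁺] = 0.67 M.

0.67 M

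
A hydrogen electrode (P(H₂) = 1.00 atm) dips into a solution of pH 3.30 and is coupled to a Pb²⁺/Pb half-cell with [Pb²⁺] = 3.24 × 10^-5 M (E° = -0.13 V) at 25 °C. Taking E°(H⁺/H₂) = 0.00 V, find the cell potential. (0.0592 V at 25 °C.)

0.068 V

The hydrogen couple is the cathode, so E°_cell = 0.13 V; n = 2.
[H⁺] = 10^(−3.30) = 5 × 10^-4 M, and Q = [Pb²⁺]·P(H₂) / [H⁺]^2 = 129.
E = E° − (0.0592/2) log Q = 0.13 − (0.0592/2)(2.111) = 0.068 V.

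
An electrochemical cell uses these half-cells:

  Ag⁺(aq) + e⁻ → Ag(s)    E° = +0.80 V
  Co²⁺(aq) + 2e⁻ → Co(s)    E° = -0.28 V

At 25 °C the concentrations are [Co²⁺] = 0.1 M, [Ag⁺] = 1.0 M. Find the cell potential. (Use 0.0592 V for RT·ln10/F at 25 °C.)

The Ag⁺/Ag couple has the higher reduction potential and acts as the cathode, so E°_cell = +0.80 − (-0.28) = 1.08 V.
Balancing electrons gives n = 2; the reaction quotient is Q = [Co²⁺]/[Ag⁺]^2 = 0.100.
At 25 °C, E = E° − (0.0592/n) log Q = 1.08 − (0.0592/2)(-1.000) = 1.080 + 0.030 = 1.110 V.

1.11 V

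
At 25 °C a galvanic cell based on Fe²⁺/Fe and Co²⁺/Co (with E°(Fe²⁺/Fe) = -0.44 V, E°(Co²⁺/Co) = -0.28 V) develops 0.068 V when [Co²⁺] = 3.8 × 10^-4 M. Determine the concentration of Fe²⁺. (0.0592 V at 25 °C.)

From the Nernst equation, log Q = n(E° − E)/0.0592 = 2(0.16 − 0.068)/0.0592 = 3.108, so Q = 1280.
With Q = [Fe²⁺]/[Co²⁺] and the known concentrations, [Fe²⁺] in the numerator gives [Fe²⁺] = 0.49 M.

0.49 M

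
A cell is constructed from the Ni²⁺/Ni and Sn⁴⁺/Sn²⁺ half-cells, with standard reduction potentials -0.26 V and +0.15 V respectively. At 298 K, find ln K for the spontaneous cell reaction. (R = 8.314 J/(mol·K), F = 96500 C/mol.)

ln K = 31.9

E°_cell = +0.15 − (-0.26) = 0.41 V, with n = 2 electrons transferred.
At equilibrium E = 0, so the Nernst equation gives ln K = nFE°/RT = (2)(96500)(0.41)/((8.314)(298)) = 31.94.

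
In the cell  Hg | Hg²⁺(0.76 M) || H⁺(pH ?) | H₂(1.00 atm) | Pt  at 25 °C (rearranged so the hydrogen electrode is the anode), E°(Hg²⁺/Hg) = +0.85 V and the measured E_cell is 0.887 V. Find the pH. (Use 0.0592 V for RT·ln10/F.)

E°_cell = 0.85 V and n = 2.
log Q = n(E° − E)/0.0592 = 2×(0.85 − 0.887)/0.0592 = -1.250.
With Q = [H⁺]^2 / ([Hg²⁺]·P(H₂)), solving for [H⁺] gives log[H⁺] = -0.685, so pH = 0.68.

pH = 0.68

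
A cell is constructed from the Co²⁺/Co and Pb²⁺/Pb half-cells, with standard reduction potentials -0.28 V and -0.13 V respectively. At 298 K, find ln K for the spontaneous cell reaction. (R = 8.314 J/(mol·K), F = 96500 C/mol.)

ln K = 11.7

E°_cell = -0.13 − (-0.28) = 0.15 V, with n = 2 electrons transferred.
At equilibrium E = 0, so the Nernst equation gives ln K = nFE°/RT = (2)(96500)(0.15)/((8.314)(298)) = 11.68.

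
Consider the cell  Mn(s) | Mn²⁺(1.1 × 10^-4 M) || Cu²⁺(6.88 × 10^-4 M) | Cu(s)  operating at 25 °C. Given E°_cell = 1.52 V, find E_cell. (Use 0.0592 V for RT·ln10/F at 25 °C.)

Balancing electrons gives n = 2; the reaction quotient is Q = [Mn²⁺]/[Cu²⁺] = 0.160.
At 25 °C, E = E° − (0.0592/n) log Q = 1.52 − (0.0592/2)(-0.796) = 1.520 + 0.024 = 1.544 V.

1.54 V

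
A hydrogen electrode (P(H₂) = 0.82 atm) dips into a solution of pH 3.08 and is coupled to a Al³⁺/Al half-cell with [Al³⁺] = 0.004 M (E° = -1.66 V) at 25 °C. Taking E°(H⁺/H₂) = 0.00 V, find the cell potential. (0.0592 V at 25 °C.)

The hydrogen couple is the cathode, so E°_cell = 1.66 V; n = 6.
[H⁺] = 10^(−3.08) = 8.3 × 10^-4 M, and Q = [Al³⁺]^2·P(H₂)^3 / [H⁺]^6 = 2.66 × 10^13.
E = E° − (0.0592/6) log Q = 1.66 − (0.0592/6)(13.426) = 1.528 V.

1.53 V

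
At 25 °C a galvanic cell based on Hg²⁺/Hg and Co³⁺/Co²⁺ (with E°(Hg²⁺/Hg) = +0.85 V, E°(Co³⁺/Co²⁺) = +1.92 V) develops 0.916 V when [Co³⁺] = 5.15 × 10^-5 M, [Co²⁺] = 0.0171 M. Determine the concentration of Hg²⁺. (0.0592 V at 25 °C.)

From the Nernst equation, log Q = n(E° − E)/0.0592 = 2(1.07 − 0.916)/0.0592 = 5.203, so Q = 1.59 × 10^5.
With Q = [Hg²⁺]·[Co²⁺]^2/[Co³⁺]^2 and the known concentrations, [Hg²⁺] in the numerator gives [Hg²⁺] = 1.4 M.

1.4 M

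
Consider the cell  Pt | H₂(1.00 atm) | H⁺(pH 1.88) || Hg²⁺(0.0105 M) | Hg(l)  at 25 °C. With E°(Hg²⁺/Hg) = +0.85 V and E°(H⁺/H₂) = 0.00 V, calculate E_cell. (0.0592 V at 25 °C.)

The Hg²⁺/Hg couple is the cathode, so E°_cell = 0.85 V; n = 2.
[H⁺] = 10^(−1.88) = 0.013 M, and Q = [H⁺]^2 / ([Hg²⁺]·P(H₂)) = 0.0166.
E = E° − (0.0592/2) log Q = 0.85 − (0.0592/2)(-1.781) = 0.903 V.

0.90 V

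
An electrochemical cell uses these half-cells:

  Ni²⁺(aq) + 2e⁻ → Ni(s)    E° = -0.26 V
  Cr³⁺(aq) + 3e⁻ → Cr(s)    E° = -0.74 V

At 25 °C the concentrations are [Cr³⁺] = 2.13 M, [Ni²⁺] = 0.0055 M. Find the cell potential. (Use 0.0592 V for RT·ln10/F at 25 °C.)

The Ni²⁺/Ni couple has the higher reduction potential and acts as the cathode, so E°_cell = -0.26 − (-0.74) = 0.48 V.
Balancing electrons gives n = 6; the reaction quotient is Q = [Cr³⁺]^2/[Ni²⁺]^3 = 2.73 × 10^7.
At 25 °C, E = E° − (0.0592/n) log Q = 0.48 − (0.0592/6)(7.436) = 0.480 − 0.073 = 0.407 V.

0.407 V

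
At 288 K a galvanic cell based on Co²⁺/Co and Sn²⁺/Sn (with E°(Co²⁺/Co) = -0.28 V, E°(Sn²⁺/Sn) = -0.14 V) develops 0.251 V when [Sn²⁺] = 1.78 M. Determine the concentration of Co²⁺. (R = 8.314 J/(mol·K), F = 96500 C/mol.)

2.3 × 10^-4 M

From the Nernst equation, ln Q = nF(E° − E)/RT = 2×96500×(0.14 − 0.251)/(8.314×288) = -8.947, so Q = 1.3 × 10^-4.
With Q = [Co²⁺]/[Sn²⁺] and the known concentrations, [Co²⁺] in the numerator gives [Co²⁺] = 2.3 × 10^-4 M.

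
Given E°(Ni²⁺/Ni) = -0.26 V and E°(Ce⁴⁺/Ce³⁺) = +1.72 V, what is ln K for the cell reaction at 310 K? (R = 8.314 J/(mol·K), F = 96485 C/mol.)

E°_cell = +1.72 − (-0.26) = 1.98 V, with n = 2 electrons transferred.
At equilibrium E = 0, so the Nernst equation gives ln K = nFE°/RT = (2)(96485)(1.98)/((8.314)(310)) = 148.25.

ln K = 148.2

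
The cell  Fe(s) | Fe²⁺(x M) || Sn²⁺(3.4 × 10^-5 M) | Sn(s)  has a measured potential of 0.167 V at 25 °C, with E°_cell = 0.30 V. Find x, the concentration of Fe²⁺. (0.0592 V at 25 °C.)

From the Nernst equation, log Q = n(E° − E)/0.0592 = 2(0.30 − 0.167)/0.0592 = 4.493, so Q = 3.11 × 10^4.
With Q = [Fe²⁺]/[Sn²⁺] and the known concentrations, [Fe²⁺] in the numerator gives [Fe²⁺] = 1.1 M.

1.1 M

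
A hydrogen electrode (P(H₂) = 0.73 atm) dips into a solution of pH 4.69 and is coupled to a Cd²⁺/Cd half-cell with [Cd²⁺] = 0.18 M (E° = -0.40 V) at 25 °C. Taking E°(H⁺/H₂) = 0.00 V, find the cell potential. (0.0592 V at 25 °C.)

0.15 V

The hydrogen couple is the cathode, so E°_cell = 0.40 V; n = 2.
[H⁺] = 10^(−4.69) = 2 × 10^-5 M, and Q = [Cd²⁺]·P(H₂) / [H⁺]^2 = 3.15 × 10^8.
E = E° − (0.0592/2) log Q = 0.40 − (0.0592/2)(8.499) = 0.148 V.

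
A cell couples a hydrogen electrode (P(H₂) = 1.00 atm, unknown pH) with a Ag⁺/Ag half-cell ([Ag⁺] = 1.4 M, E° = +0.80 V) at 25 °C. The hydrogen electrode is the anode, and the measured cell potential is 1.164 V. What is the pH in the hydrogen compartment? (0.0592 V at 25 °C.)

E°_cell = 0.80 V and n = 2.
log Q = n(E° − E)/0.0592 = 2×(0.80 − 1.164)/0.0592 = -12.297.
With Q = [H⁺]^2 / ([Ag⁺]^2·P(H₂)), solving for [H⁺] gives log[H⁺] = -6.003, so pH = 6.00.

pH = 6.00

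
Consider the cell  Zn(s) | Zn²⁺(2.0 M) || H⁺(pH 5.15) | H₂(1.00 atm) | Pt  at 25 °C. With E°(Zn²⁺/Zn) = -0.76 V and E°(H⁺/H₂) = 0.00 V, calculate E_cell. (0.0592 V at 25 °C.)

0.45 V

The hydrogen couple is the cathode, so E°_cell = 0.76 V; n = 2.
[H⁺] = 10^(−5.15) = 7.1 × 10^-6 M, and Q = [Zn²⁺]·P(H₂) / [H⁺]^2 = 3.99 × 10^10.
E = E° − (0.0592/2) log Q = 0.76 − (0.0592/2)(10.601) = 0.446 V.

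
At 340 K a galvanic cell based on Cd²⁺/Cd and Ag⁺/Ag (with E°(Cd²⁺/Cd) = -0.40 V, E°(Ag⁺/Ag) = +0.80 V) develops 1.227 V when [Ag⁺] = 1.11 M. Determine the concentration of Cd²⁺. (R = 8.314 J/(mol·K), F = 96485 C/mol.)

0.2 M

From the Nernst equation, ln Q = nF(E° − E)/RT = 2×96485×(1.20 − 1.227)/(8.314×340) = -1.843, so Q = 0.158.
With Q = [Cd²⁺]/[Ag⁺]^2 and the known concentrations, [Cd²⁺] in the numerator gives [Cd²⁺] = 0.2 M.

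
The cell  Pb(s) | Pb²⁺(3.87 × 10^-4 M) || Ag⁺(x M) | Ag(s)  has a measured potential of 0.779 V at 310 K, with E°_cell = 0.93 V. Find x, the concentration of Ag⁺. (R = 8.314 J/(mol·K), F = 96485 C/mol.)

From the Nernst equation, ln Q = nF(E° − E)/RT = 2×96485×(0.93 − 0.779)/(8.314×310) = 11.306, so Q = 8.13 × 10^4.
With Q = [Pb²⁺]/[Ag⁺]^2 and the known concentrations, [Ag⁺]^2 in the denominator gives [Ag⁺] = 6.9 × 10^-5 M.

6.9 × 10^-5 M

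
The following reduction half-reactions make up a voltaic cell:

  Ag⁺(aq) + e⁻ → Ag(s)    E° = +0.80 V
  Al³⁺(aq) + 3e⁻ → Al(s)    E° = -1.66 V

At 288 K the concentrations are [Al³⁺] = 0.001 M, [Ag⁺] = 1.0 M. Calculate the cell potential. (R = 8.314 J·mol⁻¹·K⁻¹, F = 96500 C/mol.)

2.52 V

The Ag⁺/Ag couple has the higher reduction potential and acts as the cathode, so E°_cell = +0.80 − (-1.66) = 2.46 V.
Balancing electrons gives n = 3; the reaction quotient is Q = [Al³⁺]/[Ag⁺]^3 = 0.00100.
E = E° − (RT/nF) ln Q = 2.46 − (8.314×288)/(3×96500) × (-6.908) = 2.460 + 0.057 = 2.517 V.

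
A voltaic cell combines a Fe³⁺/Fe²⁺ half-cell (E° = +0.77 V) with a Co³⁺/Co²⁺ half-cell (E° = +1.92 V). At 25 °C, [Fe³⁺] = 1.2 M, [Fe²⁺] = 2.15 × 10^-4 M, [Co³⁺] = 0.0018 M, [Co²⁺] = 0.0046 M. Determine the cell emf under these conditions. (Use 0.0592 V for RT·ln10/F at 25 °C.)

The Co³⁺/Co²⁺ couple has the higher reduction potential and acts as the cathode, so E°_cell = +1.92 − (+0.77) = 1.15 V.
Balancing electrons gives n = 1; the reaction quotient is Q = [Fe³⁺]·[Co²⁺]/([Fe²⁺]·[Co³⁺]) = 1.43 × 10^4.
At 25 °C, E = E° − (0.0592/n) log Q = 1.15 − (0.0592/1)(4.154) = 1.150 − 0.246 = 0.904 V.

0.904 V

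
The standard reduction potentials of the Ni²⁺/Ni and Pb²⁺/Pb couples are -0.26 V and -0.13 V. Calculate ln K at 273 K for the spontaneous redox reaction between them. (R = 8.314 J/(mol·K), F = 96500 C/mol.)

E°_cell = -0.13 − (-0.26) = 0.13 V, with n = 2 electrons transferred.
At equilibrium E = 0, so the Nernst equation gives ln K = nFE°/RT = (2)(96500)(0.13)/((8.314)(273)) = 11.05.

ln K = 11.1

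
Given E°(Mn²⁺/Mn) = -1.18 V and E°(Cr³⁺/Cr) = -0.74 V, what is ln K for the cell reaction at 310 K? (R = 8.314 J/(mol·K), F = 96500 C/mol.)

ln K = 98.8

E°_cell = -0.74 − (-1.18) = 0.44 V, with n = 6 electrons transferred.
At equilibrium E = 0, so the Nernst equation gives ln K = nFE°/RT = (6)(96500)(0.44)/((8.314)(310)) = 98.85.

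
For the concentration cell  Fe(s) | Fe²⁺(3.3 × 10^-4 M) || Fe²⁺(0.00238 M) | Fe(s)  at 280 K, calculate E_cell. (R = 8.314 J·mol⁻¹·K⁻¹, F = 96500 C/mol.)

Both half-cells are Fe²⁺/Fe, so E°_cell = 0. The concentrated side is the cathode; the cell reaction moves Fe²⁺ from high to low concentration with n = 2.
Q = [Fe²⁺]_dilute/[Fe²⁺]_conc = 3.3 × 10^-4/0.00238 = 0.139.
E = 0 − (RT/nF) ln Q = −((8.314×280)/(2×96500))(-1.976) = 0.0238 V.

0.024 V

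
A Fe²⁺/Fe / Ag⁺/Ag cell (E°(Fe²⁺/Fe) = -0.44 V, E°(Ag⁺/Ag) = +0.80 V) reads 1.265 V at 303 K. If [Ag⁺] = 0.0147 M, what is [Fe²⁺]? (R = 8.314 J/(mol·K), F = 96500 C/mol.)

From the Nernst equation, ln Q = nF(E° − E)/RT = 2×96500×(1.24 − 1.265)/(8.314×303) = -1.915, so Q = 0.147.
With Q = [Fe²⁺]/[Ag⁺]^2 and the known concentrations, [Fe²⁺] in the numerator gives [Fe²⁺] = 3.2 × 10^-5 M.

3.2 × 10^-5 M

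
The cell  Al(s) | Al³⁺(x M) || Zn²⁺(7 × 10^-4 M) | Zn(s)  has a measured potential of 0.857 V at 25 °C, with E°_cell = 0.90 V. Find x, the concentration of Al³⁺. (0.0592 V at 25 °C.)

From the Nernst equation, log Q = n(E° − E)/0.0592 = 6(0.90 − 0.857)/0.0592 = 4.358, so Q = 2.28 × 10^4.
With Q = [Al³⁺]^2/[Zn²⁺]^3 and the known concentrations, [Al³⁺]^2 in the numerator gives [Al³⁺] = 0.0028 M.

0.0028 M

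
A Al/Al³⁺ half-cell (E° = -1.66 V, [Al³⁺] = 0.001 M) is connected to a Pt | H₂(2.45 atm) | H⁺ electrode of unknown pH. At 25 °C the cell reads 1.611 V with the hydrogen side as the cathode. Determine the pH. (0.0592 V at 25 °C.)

E°_cell = 1.66 V and n = 6.
log Q = n(E° − E)/0.0592 = 6×(1.66 − 1.611)/0.0592 = 4.966.
With Q = [Al³⁺]^2·P(H₂)^3 / [H⁺]^6, solving for [H⁺] gives log[H⁺] = -1.633, so pH = 1.63.

pH = 1.63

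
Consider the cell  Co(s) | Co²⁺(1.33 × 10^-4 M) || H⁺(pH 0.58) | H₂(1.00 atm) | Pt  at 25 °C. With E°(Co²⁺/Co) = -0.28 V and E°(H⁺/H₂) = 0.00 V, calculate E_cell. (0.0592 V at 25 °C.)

The hydrogen couple is the cathode, so E°_cell = 0.28 V; n = 2.
[H⁺] = 10^(−0.58) = 0.26 M, and Q = [Co²⁺]·P(H₂) / [H⁺]^2 = 0.00192.
E = E° − (0.0592/2) log Q = 0.28 − (0.0592/2)(-2.716) = 0.360 V.

0.36 V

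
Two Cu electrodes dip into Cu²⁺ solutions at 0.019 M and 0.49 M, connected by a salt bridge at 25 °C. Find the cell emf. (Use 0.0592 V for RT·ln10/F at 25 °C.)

0.042 V

Both half-cells are Cu²⁺/Cu, so E°_cell = 0. The concentrated side is the cathode; the cell reaction moves Cu²⁺ from high to low concentration with n = 2.
Q = [Cu²⁺]_dilute/[Cu²⁺]_conc = 0.019/0.49 = 0.0388.
E = 0 − (0.0592/2) log Q = −(0.0592/2)(-1.411) = 0.0418 V.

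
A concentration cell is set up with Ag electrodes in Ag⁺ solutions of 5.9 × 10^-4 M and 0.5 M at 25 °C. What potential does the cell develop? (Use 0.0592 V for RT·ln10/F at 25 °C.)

Both half-cells are Ag⁺/Ag, so E°_cell = 0. The concentrated side is the cathode; the cell reaction moves Ag⁺ from high to low concentration with n = 1.
Q = [Ag⁺]_dilute/[Ag⁺]_conc = 5.9 × 10^-4/0.5 = 0.00118.
E = 0 − (0.0592/1) log Q = −(0.0592/1)(-2.928) = 0.1733 V.

0.17 V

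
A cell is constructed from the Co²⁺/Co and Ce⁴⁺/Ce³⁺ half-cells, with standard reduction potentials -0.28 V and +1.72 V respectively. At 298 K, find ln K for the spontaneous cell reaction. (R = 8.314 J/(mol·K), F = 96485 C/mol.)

ln K = 155.8

E°_cell = +1.72 − (-0.28) = 2.00 V, with n = 2 electrons transferred.
At equilibrium E = 0, so the Nernst equation gives ln K = nFE°/RT = (2)(96485)(2.00)/((8.314)(298)) = 155.77.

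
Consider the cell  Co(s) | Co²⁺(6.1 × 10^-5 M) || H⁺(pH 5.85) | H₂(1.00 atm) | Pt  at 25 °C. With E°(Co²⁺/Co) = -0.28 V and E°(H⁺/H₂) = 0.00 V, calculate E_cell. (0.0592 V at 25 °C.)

The hydrogen couple is the cathode, so E°_cell = 0.28 V; n = 2.
[H⁺] = 10^(−5.85) = 1.4 × 10^-6 M, and Q = [Co²⁺]·P(H₂) / [H⁺]^2 = 3.06 × 10^7.
E = E° − (0.0592/2) log Q = 0.28 − (0.0592/2)(7.485) = 0.058 V.

0.058 V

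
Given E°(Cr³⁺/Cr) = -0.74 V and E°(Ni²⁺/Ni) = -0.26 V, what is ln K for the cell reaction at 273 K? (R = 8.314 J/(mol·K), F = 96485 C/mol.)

E°_cell = -0.26 − (-0.74) = 0.48 V, with n = 6 electrons transferred.
At equilibrium E = 0, so the Nernst equation gives ln K = nFE°/RT = (6)(96485)(0.48)/((8.314)(273)) = 122.43.

ln K = 122.4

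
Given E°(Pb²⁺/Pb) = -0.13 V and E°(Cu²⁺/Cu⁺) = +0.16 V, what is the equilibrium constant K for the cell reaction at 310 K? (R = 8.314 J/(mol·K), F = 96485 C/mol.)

E°_cell = +0.16 − (-0.13) = 0.29 V, with n = 2 electrons transferred.
At equilibrium E = 0, so the Nernst equation gives ln K = nFE°/RT = (2)(96485)(0.29)/((8.314)(310)) = 21.71.
K = e^21.71 = 2.7 × 10^9.

2.7 × 10^9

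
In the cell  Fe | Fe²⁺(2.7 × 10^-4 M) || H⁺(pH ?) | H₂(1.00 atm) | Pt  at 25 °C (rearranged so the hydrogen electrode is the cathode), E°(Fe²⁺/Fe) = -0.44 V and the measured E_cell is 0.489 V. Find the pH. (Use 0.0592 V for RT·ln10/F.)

E°_cell = 0.44 V and n = 2.
log Q = n(E° − E)/0.0592 = 2×(0.44 − 0.489)/0.0592 = -1.655.
With Q = [Fe²⁺]·P(H₂) / [H⁺]^2, solving for [H⁺] gives log[H⁺] = -0.957, so pH = 0.96.

pH = 0.96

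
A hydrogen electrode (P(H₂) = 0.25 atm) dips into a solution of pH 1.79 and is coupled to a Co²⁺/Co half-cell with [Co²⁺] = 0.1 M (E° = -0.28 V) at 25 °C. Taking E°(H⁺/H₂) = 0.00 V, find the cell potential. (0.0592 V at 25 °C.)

The hydrogen couple is the cathode, so E°_cell = 0.28 V; n = 2.
[H⁺] = 10^(−1.79) = 0.016 M, and Q = [Co²⁺]·P(H₂) / [H⁺]^2 = 95.0.
E = E° − (0.0592/2) log Q = 0.28 − (0.0592/2)(1.978) = 0.221 V.

0.22 V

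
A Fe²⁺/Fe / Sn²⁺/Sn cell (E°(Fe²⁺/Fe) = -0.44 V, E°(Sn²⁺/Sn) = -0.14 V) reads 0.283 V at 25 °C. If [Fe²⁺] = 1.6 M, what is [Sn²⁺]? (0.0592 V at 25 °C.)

From the Nernst equation, log Q = n(E° − E)/0.0592 = 2(0.30 − 0.283)/0.0592 = 0.574, so Q = 3.75.
With Q = [Fe²⁺]/[Sn²⁺] and the known concentrations, [Sn²⁺] in the denominator gives [Sn²⁺] = 0.43 M.

0.43 M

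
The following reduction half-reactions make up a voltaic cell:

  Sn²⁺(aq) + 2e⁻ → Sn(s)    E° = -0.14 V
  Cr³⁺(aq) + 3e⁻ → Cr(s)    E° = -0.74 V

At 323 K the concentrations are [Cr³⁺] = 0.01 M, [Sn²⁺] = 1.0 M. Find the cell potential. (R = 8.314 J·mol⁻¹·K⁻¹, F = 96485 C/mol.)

The Sn²⁺/Sn couple has the higher reduction potential and acts as the cathode, so E°_cell = -0.14 − (-0.74) = 0.60 V.
Balancing electrons gives n = 6; the reaction quotient is Q = [Cr³⁺]^2/[Sn²⁺]^3 = 1 × 10^-4.
E = E° − (RT/nF) ln Q = 0.60 − (8.314×323)/(6×96485) × (-9.210) = 0.600 + 0.043 = 0.643 V.

0.643 V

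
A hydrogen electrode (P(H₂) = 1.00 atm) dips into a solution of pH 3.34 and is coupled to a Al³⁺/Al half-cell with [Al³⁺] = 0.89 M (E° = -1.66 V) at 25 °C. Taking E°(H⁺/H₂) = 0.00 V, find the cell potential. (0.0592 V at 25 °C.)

1.46 V

The hydrogen couple is the cathode, so E°_cell = 1.66 V; n = 6.
[H⁺] = 10^(−3.34) = 4.6 × 10^-4 M, and Q = [Al³⁺]^2·P(H₂)^3 / [H⁺]^6 = 8.69 × 10^19.
E = E° − (0.0592/6) log Q = 1.66 − (0.0592/6)(19.939) = 1.463 V.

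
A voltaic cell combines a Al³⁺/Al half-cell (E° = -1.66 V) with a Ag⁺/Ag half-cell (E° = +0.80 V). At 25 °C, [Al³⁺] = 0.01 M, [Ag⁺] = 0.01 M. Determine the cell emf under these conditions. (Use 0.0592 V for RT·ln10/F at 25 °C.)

The Ag⁺/Ag couple has the higher reduction potential and acts as the cathode, so E°_cell = +0.80 − (-1.66) = 2.46 V.
Balancing electrons gives n = 3; the reaction quotient is Q = [Al³⁺]/[Ag⁺]^3 = 1 × 10^4.
At 25 °C, E = E° − (0.0592/n) log Q = 2.46 − (0.0592/3)(4.000) = 2.460 − 0.079 = 2.381 V.

2.38 V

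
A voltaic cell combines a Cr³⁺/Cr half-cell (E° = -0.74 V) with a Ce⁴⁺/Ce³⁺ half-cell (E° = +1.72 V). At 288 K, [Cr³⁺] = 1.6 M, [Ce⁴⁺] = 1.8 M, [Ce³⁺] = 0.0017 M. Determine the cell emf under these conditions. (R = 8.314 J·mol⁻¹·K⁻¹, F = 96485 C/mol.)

The Ce⁴⁺/Ce³⁺ couple has the higher reduction potential and acts as the cathode, so E°_cell = +1.72 − (-0.74) = 2.46 V.
Balancing electrons gives n = 3; the reaction quotient is Q = [Cr³⁺]·[Ce³⁺]^3/[Ce⁴⁺]^3 = 1.35 × 10^-9.
E = E° − (RT/nF) ln Q = 2.46 − (8.314×288)/(3×96485) × (-20.425) = 2.460 + 0.169 = 2.629 V.

2.63 V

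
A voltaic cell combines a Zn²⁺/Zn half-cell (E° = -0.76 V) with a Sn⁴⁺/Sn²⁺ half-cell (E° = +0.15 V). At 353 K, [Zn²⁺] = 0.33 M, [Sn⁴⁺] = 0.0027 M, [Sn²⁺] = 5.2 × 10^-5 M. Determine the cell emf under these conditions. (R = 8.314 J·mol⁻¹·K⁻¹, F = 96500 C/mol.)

0.987 V

The Sn⁴⁺/Sn²⁺ couple has the higher reduction potential and acts as the cathode, so E°_cell = +0.15 − (-0.76) = 0.91 V.
Balancing electrons gives n = 2; the reaction quotient is Q = [Zn²⁺]·[Sn²⁺]/[Sn⁴⁺] = 0.00636.
E = E° − (RT/nF) ln Q = 0.91 − (8.314×353)/(2×96500) × (-5.058) = 0.910 + 0.077 = 0.987 V.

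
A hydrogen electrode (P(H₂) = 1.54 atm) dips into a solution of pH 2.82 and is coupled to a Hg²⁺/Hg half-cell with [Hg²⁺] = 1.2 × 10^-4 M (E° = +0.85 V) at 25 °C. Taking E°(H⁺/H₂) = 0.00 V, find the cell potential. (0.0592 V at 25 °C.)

0.91 V

The Hg²⁺/Hg couple is the cathode, so E°_cell = 0.85 V; n = 2.
[H⁺] = 10^(−2.82) = 0.0015 M, and Q = [H⁺]^2 / ([Hg²⁺]·P(H₂)) = 0.0124.
E = E° − (0.0592/2) log Q = 0.85 − (0.0592/2)(-1.907) = 0.906 V.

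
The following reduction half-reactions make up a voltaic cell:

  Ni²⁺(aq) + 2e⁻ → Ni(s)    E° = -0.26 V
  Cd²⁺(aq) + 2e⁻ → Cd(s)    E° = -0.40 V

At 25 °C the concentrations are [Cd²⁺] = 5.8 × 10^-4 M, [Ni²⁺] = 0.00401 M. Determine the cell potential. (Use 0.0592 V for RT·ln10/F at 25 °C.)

The Ni²⁺/Ni couple has the higher reduction potential and acts as the cathode, so E°_cell = -0.26 − (-0.40) = 0.14 V.
Balancing electrons gives n = 2; the reaction quotient is Q = [Cd²⁺]/[Ni²⁺] = 0.145.
At 25 °C, E = E° − (0.0592/n) log Q = 0.14 − (0.0592/2)(-0.840) = 0.140 + 0.025 = 0.165 V.

0.165 V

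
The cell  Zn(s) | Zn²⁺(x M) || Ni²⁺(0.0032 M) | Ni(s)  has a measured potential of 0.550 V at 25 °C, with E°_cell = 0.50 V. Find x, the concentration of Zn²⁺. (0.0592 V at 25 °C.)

6.5 × 10^-5 M

From the Nernst equation, log Q = n(E° − E)/0.0592 = 2(0.50 − 0.550)/0.0592 = -1.689, so Q = 0.0205.
With Q = [Zn²⁺]/[Ni²⁺] and the known concentrations, [Zn²⁺] in the numerator gives [Zn²⁺] = 6.5 × 10^-5 M.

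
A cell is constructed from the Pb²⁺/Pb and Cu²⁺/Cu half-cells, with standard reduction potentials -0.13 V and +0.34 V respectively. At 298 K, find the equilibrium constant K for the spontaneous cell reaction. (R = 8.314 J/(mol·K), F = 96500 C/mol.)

8 × 10^15

E°_cell = +0.34 − (-0.13) = 0.47 V, with n = 2 electrons transferred.
At equilibrium E = 0, so the Nernst equation gives ln K = nFE°/RT = (2)(96500)(0.47)/((8.314)(298)) = 36.61.
K = e^36.61 = 8 × 10^15.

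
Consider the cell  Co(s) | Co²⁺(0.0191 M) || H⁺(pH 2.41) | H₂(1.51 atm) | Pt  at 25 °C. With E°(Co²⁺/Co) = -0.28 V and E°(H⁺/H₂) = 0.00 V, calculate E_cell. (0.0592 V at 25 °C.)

0.18 V

The hydrogen couple is the cathode, so E°_cell = 0.28 V; n = 2.
[H⁺] = 10^(−2.41) = 0.0039 M, and Q = [Co²⁺]·P(H₂) / [H⁺]^2 = 1910.
E = E° − (0.0592/2) log Q = 0.28 − (0.0592/2)(3.280) = 0.183 V.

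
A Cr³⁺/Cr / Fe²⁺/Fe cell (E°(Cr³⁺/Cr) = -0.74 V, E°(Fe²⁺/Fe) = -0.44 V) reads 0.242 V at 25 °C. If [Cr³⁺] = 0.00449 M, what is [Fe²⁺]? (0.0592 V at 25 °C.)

3 × 10^-4 M

From the Nernst equation, log Q = n(E° − E)/0.0592 = 6(0.30 − 0.242)/0.0592 = 5.878, so Q = 7.56 × 10^5.
With Q = [Cr³⁺]^2/[Fe²⁺]^3 and the known concentrations, [Fe²⁺]^3 in the denominator gives [Fe²⁺] = 3 × 10^-4 M.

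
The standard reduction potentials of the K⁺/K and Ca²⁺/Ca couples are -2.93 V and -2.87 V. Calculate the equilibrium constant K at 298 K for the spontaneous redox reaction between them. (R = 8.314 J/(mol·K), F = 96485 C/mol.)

E°_cell = -2.87 − (-2.93) = 0.06 V, with n = 2 electrons transferred.
At equilibrium E = 0, so the Nernst equation gives ln K = nFE°/RT = (2)(96485)(0.06)/((8.314)(298)) = 4.67.
K = e^4.67 = 110.

110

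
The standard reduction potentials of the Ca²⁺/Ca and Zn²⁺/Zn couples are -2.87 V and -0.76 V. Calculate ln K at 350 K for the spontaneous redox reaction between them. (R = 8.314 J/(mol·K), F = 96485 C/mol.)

ln K = 139.9

E°_cell = -0.76 − (-2.87) = 2.11 V, with n = 2 electrons transferred.
At equilibrium E = 0, so the Nernst equation gives ln K = nFE°/RT = (2)(96485)(2.11)/((8.314)(350)) = 139.92.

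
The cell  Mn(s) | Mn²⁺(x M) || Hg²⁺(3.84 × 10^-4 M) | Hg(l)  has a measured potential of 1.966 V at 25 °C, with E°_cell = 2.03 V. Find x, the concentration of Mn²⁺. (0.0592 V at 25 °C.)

From the Nernst equation, log Q = n(E° − E)/0.0592 = 2(2.03 − 1.966)/0.0592 = 2.162, so Q = 145.
With Q = [Mn²⁺]/[Hg²⁺] and the known concentrations, [Mn²⁺] in the numerator gives [Mn²⁺] = 0.056 M.

0.056 M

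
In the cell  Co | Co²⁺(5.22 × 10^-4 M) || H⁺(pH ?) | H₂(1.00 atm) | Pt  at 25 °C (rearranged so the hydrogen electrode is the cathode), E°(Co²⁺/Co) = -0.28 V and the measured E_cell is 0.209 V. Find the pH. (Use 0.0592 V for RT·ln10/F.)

pH = 2.84

E°_cell = 0.28 V and n = 2.
log Q = n(E° − E)/0.0592 = 2×(0.28 − 0.209)/0.0592 = 2.399.
With Q = [Co²⁺]·P(H₂) / [H⁺]^2, solving for [H⁺] gives log[H⁺] = -2.840, so pH = 2.84.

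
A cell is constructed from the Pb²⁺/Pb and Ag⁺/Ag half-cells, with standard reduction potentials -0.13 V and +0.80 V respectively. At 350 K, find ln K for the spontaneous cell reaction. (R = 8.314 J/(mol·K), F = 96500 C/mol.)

ln K = 61.7

E°_cell = +0.80 − (-0.13) = 0.93 V, with n = 2 electrons transferred.
At equilibrium E = 0, so the Nernst equation gives ln K = nFE°/RT = (2)(96500)(0.93)/((8.314)(350)) = 61.68.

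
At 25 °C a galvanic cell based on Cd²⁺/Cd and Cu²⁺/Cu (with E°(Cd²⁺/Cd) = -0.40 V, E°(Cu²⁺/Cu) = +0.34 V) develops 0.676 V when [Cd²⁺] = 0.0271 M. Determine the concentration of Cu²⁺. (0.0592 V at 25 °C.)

From the Nernst equation, log Q = n(E° − E)/0.0592 = 2(0.74 − 0.676)/0.0592 = 2.162, so Q = 145.
With Q = [Cd²⁺]/[Cu²⁺] and the known concentrations, [Cu²⁺] in the denominator gives [Cu²⁺] = 1.9 × 10^-4 M.

1.9 × 10^-4 M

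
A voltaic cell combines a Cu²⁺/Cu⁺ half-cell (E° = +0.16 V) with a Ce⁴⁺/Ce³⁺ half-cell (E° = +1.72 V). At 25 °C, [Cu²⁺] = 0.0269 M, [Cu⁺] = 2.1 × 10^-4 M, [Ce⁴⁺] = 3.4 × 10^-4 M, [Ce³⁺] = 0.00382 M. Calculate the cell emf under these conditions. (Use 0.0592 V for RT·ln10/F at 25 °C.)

1.37 V

The Ce⁴⁺/Ce³⁺ couple has the higher reduction potential and acts as the cathode, so E°_cell = +1.72 − (+0.16) = 1.56 V.
Balancing electrons gives n = 1; the reaction quotient is Q = [Cu²⁺]·[Ce³⁺]/([Cu⁺]·[Ce⁴⁺]) = 1440.
At 25 °C, E = E° − (0.0592/n) log Q = 1.56 − (0.0592/1)(3.158) = 1.560 − 0.187 = 1.373 V.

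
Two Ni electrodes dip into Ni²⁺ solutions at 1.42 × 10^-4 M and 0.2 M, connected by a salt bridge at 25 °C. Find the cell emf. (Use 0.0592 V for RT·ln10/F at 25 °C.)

0.093 V

Both half-cells are Ni²⁺/Ni, so E°_cell = 0. The concentrated side is the cathode; the cell reaction moves Ni²⁺ from high to low concentration with n = 2.
Q = [Ni²⁺]_dilute/[Ni²⁺]_conc = 1.42 × 10^-4/0.2 = 7.1 × 10^-4.
E = 0 − (0.0592/2) log Q = −(0.0592/2)(-3.149) = 0.0932 V.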